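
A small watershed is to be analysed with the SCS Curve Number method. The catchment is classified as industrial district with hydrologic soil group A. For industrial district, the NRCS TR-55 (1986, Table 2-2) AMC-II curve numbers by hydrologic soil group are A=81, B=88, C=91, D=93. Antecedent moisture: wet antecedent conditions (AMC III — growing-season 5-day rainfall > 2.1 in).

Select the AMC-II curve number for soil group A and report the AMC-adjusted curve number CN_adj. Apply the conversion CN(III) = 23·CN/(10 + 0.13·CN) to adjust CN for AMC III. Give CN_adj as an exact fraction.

CN_adj = 186300/2053 ≈ 90.745

NRCS table: industrial district, soil group A → CN(II) = 81
Adjust CN=81 to AMC III: 23·81/(10 + 0.13·81) → 1863 ÷ (2053/100) = 186300/2053 ≈ 90.745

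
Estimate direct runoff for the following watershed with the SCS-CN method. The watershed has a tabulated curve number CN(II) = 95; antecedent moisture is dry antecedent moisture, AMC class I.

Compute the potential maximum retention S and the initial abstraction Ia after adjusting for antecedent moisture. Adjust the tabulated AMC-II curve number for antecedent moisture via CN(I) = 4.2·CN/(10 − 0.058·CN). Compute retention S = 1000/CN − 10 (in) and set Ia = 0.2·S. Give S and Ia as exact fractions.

CN(I) from CN(II)=95: (4.2·95)/(10 − 0.058·95) = 39900/449 ≈ 88.864
S = 1000/(39900/449) − 10 = 500/399 in ≈ 1.253 in
Initial abstraction Ia = S/5 = (500/399)/5 = 100/399 ≈ 0.251 in

S = 500/399 in ≈ 1.253 in; Ia = 100/399 in ≈ 0.251 in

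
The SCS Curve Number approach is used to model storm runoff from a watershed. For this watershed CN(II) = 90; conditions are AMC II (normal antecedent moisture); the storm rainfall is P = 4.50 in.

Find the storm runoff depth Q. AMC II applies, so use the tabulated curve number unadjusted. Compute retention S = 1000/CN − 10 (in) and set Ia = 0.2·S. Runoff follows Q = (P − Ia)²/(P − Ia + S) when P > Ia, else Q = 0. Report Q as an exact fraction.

Average conditions: CN = 90 (no AMC adjustment).
Max retention: S = 1000/90 − 10 = 10/9 in (≈ 1.111 in)
Ia = 0.2·(10/9) = 2/9 in ≈ 0.222 in
Excess rainfall: 4.500 − 0.222 = 4.278 in; P > Ia so Q > 0
Q = (77/18)²/((77/18) + 10/9) = (5929/324)/(97/18) = 5929/1746 in ≈ 3.396 in

Q = 5929/1746 in ≈ 3.396 in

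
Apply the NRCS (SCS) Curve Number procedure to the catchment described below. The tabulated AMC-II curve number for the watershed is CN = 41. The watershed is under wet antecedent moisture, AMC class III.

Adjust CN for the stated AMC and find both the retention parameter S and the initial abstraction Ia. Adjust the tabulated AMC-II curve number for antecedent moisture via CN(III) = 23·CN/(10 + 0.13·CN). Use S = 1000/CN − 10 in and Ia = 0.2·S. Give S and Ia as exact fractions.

S = 5900/943 in ≈ 6.257 in; Ia = 1180/943 in ≈ 1.251 in

Wet (AMC III): CN(III) = 23·41/(10 + 0.13·41) = 943/(1533/100) = 94300/1533 ≈ 61.513
Retention S: 1000/CN − 10 with CN=61.513 → S = 5900/943 ≈ 6.257 in
Initial abstraction Ia = S/5 = (5900/943)/5 = 1180/943 ≈ 1.251 in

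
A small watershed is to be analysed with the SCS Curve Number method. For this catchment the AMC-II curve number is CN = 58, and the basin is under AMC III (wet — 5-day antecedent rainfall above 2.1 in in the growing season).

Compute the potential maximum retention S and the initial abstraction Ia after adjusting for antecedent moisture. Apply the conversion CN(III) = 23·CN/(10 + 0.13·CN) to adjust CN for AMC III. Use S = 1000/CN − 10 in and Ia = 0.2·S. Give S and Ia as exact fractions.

Adjust CN=58 to AMC III: 23·58/(10 + 0.13·58) → 1334 ÷ (877/50) = 66700/877 ≈ 76.055
Retention S: 1000/CN − 10 with CN=76.055 → S = 2100/667 ≈ 3.148 in
Initial abstraction Ia = S/5 = (2100/667)/5 = 420/667 ≈ 0.630 in

S = 2100/667 in ≈ 3.148 in; Ia = 420/667 in ≈ 0.630 in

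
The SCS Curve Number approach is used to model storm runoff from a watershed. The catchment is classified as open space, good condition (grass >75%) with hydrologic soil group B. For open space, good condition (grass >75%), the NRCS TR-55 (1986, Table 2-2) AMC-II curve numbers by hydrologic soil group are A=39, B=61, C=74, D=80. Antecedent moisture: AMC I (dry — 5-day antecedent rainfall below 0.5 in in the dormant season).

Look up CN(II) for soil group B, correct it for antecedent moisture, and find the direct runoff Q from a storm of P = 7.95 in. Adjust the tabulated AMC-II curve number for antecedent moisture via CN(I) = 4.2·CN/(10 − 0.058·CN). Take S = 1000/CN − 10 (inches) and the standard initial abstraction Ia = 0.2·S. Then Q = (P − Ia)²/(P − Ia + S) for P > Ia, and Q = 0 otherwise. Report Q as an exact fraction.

NRCS table: open space, good condition (grass >75%), soil group B → CN(II) = 61
CN(I) from CN(II)=61: (4.2·61)/(10 − 0.058·61) = 42700/1077 ≈ 39.647
Retention S: 1000/CN − 10 with CN=39.647 → S = 6500/427 ≈ 15.222 in
Ia = 0.2·(6500/427) = 1300/427 in ≈ 3.044 in
Excess rainfall: 7.950 − 3.044 = 4.906 in; P > Ia so Q > 0
Q = (41893/8540)²/((41893/8540) + 6500/427) = (1755023449/72931600)/(171893/8540) = 1755023449/1467966220 in ≈ 1.196 in

Q = 1755023449/1467966220 in ≈ 1.196 in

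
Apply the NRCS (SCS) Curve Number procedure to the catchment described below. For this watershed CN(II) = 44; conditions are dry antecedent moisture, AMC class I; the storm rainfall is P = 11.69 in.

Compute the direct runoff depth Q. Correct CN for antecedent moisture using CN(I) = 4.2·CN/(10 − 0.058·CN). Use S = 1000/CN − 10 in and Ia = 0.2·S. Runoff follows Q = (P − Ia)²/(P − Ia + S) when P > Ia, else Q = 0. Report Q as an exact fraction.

Q = 345104929/391304100 in ≈ 0.882 in

Adjust CN=44 to AMC I: 4.2·44/(10 − 0.058·44) → (924/5) ÷ (931/125) = 3300/133 ≈ 24.812
Retention S: 1000/CN − 10 with CN=24.812 → S = 1000/33 ≈ 30.303 in
Ia = 0.2·(1000/33) = 200/33 in ≈ 6.061 in
Since P=11.690 > Ia=6.061: effective rainfall P−Ia = 18577/3300 in
Runoff Q = (P−Ia)²/(P−Ia+S) = (5.629)²/(5.629+30.303) = 345104929/391304100 ≈ 0.882 in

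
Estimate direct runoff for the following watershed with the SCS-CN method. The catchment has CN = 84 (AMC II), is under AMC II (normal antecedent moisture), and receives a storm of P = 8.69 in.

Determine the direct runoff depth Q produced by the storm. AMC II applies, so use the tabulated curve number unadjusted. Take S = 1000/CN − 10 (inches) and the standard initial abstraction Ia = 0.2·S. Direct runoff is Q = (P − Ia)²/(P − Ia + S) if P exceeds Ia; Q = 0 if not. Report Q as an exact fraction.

Q = 304467601/45042900 in ≈ 6.760 in

CN(II) = 84; AMC II needs no correction.
Max retention: S = 1000/84 − 10 = 40/21 in (≈ 1.905 in)
Initial abstraction Ia = S/5 = (40/21)/5 = 8/21 ≈ 0.381 in
Since P=8.690 > Ia=0.381: effective rainfall P−Ia = 17449/2100 in
Q: (17449/2100)² ÷ (21449/2100) = 304467601/45042900 in (≈ 6.760 in)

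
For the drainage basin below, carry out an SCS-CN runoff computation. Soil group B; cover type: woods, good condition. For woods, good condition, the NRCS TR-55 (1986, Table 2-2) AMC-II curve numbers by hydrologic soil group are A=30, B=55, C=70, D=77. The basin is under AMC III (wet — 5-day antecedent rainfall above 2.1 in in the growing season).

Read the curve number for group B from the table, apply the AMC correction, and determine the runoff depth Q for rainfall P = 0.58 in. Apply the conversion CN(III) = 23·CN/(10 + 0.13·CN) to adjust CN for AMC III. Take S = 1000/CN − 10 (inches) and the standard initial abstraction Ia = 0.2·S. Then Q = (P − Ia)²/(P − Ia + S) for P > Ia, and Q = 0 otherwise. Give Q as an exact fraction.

Q = 0 in ≈ 0.000 in

NRCS table: woods, good condition, soil group B → CN(II) = 55
Adjust CN=55 to AMC III: 23·55/(10 + 0.13·55) → 1265 ÷ (343/20) = 25300/343 ≈ 73.761
Max retention: S = 1000/(25300/343) − 10 = 900/253 in (≈ 3.557 in)
Ia = 0.2S: 0.2·3.557 = 0.711 in (exactly 180/253)
P = 0.580 ≤ Ia = 0.711 in: entire storm abstracted, Q = 0.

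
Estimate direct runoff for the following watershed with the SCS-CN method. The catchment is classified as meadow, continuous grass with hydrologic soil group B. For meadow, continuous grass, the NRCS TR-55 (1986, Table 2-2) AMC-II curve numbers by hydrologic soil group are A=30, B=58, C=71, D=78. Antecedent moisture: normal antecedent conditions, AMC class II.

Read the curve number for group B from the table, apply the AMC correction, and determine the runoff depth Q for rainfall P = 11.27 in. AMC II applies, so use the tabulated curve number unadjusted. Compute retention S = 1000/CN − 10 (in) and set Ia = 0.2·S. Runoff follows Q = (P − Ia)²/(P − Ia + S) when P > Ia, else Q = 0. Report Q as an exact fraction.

Q = 115897327/20500100 in ≈ 5.654 in

NRCS table: meadow, continuous grass, soil group B → CN(II) = 58
CN(II) = 58; AMC II needs no correction.
Retention S: 1000/CN − 10 with CN=58.000 → S = 210/29 ≈ 7.241 in
Ia = 0.2·(210/29) = 42/29 in ≈ 1.448 in
Since P=11.270 > Ia=1.448: effective rainfall P−Ia = 28483/2900 in
Q = (28483/2900)²/((28483/2900) + 210/29) = (811281289/8410000)/(49483/2900) = 115897327/20500100 in ≈ 5.654 in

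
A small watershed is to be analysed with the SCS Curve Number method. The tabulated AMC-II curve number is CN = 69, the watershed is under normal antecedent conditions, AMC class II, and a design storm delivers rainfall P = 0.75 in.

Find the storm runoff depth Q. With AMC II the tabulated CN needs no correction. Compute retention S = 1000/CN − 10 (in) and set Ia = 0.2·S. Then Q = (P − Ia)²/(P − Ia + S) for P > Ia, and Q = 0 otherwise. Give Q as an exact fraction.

Q = 0 in ≈ 0.000 in

Average conditions: CN = 69 (no AMC adjustment).
Max retention: S = 1000/69 − 10 = 310/69 in (≈ 4.493 in)
Initial abstraction Ia = S/5 = (310/69)/5 = 62/69 ≈ 0.899 in
P = 0.750 ≤ Ia = 0.899 in: entire storm abstracted, Q = 0.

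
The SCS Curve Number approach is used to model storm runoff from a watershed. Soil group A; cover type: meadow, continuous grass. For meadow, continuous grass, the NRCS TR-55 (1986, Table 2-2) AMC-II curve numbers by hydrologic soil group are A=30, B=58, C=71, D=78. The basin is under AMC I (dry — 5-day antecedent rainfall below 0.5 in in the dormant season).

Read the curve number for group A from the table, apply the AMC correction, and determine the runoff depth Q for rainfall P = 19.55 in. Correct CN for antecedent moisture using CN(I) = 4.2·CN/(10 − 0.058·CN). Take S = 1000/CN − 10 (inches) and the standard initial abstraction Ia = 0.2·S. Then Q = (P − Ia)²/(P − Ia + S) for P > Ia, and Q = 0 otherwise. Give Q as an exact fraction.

Q = 2307361/2073420 in ≈ 1.113 in

NRCS table: meadow, continuous grass, soil group A → CN(II) = 30
Dry (AMC I): CN(I) = 4.2·30/(10 − 0.058·30) = 126/(413/50) = 900/59 ≈ 15.254
Retention S: 1000/CN − 10 with CN=15.254 → S = 500/9 ≈ 55.556 in
Ia = 0.2S: 0.2·55.556 = 11.111 in (exactly 100/9)
P − Ia = 19.550 − 11.111 = 1519/180 ≈ 8.439 in (> 0, runoff occurs)
Q: (1519/180)² ÷ (11519/180) = 2307361/2073420 in (≈ 1.113 in)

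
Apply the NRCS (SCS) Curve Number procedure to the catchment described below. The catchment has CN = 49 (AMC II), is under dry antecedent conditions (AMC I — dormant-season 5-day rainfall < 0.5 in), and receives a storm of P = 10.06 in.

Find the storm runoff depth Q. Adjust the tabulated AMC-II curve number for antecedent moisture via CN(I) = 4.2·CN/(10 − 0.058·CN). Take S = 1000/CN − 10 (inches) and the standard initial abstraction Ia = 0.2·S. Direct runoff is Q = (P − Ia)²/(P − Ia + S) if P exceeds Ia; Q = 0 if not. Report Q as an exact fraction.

Q = 7661325841/8789872350 in ≈ 0.872 in

CN(I) from CN(II)=49: (4.2·49)/(10 − 0.058·49) = 34300/1193 ≈ 28.751
Retention S: 1000/CN − 10 with CN=28.751 → S = 8500/343 ≈ 24.781 in
Initial abstraction Ia = S/5 = (8500/343)/5 = 1700/343 ≈ 4.956 in
Excess rainfall: 10.060 − 4.956 = 5.104 in; P > Ia so Q > 0
Runoff Q = (P−Ia)²/(P−Ia+S) = (5.104)²/(5.104+24.781) = 7661325841/8789872350 ≈ 0.872 in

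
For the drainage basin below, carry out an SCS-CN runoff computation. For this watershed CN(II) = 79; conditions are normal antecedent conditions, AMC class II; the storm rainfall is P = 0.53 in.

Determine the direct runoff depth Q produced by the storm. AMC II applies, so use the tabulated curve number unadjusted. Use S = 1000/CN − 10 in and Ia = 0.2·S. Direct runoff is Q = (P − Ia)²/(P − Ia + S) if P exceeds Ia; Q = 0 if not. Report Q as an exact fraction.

AMC II — tabulated CN = 79 applies directly.
Max retention: S = 1000/79 − 10 = 210/79 in (≈ 2.658 in)
Ia = 0.2S: 0.2·2.658 = 0.532 in (exactly 42/79)
P = 0.530 ≤ Ia = 0.532 in: entire storm abstracted, Q = 0.

Q = 0 in ≈ 0.000 in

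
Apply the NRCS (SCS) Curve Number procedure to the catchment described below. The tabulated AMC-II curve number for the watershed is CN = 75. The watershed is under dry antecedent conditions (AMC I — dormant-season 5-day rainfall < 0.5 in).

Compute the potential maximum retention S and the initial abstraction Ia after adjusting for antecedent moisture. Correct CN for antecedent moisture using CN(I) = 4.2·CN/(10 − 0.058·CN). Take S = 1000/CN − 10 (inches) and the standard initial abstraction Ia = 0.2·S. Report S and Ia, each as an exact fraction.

S = 500/63 in ≈ 7.937 in; Ia = 100/63 in ≈ 1.587 in

Adjust CN=75 to AMC I: 4.2·75/(10 − 0.058·75) → 315 ÷ (113/20) = 6300/113 ≈ 55.752
Retention S: 1000/CN − 10 with CN=55.752 → S = 500/63 ≈ 7.937 in
Ia = 0.2S: 0.2·7.937 = 1.587 in (exactly 100/63)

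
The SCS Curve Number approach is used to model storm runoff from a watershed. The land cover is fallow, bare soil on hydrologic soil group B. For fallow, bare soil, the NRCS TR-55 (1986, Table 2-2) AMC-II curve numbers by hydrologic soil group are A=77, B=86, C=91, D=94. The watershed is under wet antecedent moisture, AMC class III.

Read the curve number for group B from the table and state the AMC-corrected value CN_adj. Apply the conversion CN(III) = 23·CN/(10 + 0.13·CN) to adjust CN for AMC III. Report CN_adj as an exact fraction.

CN_adj = 98900/1059 ≈ 93.390

NRCS table: fallow, bare soil, soil group B → CN(II) = 86
Wet (AMC III): CN(III) = 23·86/(10 + 0.13·86) = 1978/(1059/50) = 98900/1059 ≈ 93.390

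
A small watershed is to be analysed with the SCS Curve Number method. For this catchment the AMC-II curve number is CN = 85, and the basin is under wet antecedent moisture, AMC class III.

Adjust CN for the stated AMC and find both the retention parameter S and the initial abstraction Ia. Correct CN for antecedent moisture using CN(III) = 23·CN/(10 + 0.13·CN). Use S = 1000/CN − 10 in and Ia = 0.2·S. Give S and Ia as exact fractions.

Adjust CN=85 to AMC III: 23·85/(10 + 0.13·85) → 1955 ÷ (421/20) = 39100/421 ≈ 92.874
S = 1000/(39100/421) − 10 = 300/391 in ≈ 0.767 in
Ia = 0.2·(300/391) = 60/391 in ≈ 0.153 in

S = 300/391 in ≈ 0.767 in; Ia = 60/391 in ≈ 0.153 in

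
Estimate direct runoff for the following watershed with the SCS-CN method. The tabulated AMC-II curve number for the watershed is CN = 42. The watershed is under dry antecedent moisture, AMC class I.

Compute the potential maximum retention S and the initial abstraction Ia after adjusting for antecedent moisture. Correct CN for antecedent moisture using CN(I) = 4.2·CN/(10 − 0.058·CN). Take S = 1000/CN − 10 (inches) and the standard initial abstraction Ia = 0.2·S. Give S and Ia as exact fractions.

S = 14500/441 in ≈ 32.880 in; Ia = 2900/441 in ≈ 6.576 in

CN(I) from CN(II)=42: (4.2·42)/(10 − 0.058·42) = 44100/1891 ≈ 23.321
Retention S: 1000/CN − 10 with CN=23.321 → S = 14500/441 ≈ 32.880 in
Ia = 0.2S: 0.2·32.880 = 6.576 in (exactly 2900/441)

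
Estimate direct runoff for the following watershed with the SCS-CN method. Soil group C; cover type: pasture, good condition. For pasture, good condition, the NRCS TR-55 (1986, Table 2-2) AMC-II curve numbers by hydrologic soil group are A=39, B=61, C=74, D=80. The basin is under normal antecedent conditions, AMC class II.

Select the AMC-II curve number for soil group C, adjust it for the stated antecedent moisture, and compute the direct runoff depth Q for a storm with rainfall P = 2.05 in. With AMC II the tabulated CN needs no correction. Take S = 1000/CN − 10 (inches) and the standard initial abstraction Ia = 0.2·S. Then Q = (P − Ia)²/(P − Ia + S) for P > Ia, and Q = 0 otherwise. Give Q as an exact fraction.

NRCS table: pasture, good condition, soil group C → CN(II) = 74
CN(II) = 74; AMC II needs no correction.
S = 1000/74 − 10 = 130/37 in ≈ 3.514 in
Ia = 0.2S: 0.2·3.514 = 0.703 in (exactly 26/37)
Since P=2.050 > Ia=0.703: effective rainfall P−Ia = 997/740 in
Q: (997/740)² ÷ (3597/740) = 994009/2661780 in (≈ 0.373 in)

Q = 994009/2661780 in ≈ 0.373 in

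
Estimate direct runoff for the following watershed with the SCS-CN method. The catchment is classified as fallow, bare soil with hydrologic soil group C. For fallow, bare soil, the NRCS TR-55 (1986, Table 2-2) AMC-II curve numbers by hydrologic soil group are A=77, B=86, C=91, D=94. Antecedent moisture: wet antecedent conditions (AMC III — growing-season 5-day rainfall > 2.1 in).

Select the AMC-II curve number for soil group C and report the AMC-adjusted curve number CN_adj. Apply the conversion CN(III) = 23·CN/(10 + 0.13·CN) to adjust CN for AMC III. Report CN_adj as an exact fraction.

CN_adj = 209300/2183 ≈ 95.877

NRCS table: fallow, bare soil, soil group C → CN(II) = 91
Wet (AMC III): CN(III) = 23·91/(10 + 0.13·91) = 2093/(2183/100) = 209300/2183 ≈ 95.877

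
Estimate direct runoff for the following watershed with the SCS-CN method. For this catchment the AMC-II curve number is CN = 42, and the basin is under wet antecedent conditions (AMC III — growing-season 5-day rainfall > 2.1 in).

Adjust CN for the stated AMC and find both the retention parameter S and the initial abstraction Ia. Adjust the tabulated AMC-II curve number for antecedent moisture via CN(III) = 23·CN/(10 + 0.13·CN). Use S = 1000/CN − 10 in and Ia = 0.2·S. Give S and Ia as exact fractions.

Adjust CN=42 to AMC III: 23·42/(10 + 0.13·42) → 966 ÷ (773/50) = 48300/773 ≈ 62.484
Retention S: 1000/CN − 10 with CN=62.484 → S = 2900/483 ≈ 6.004 in
Ia = 0.2S: 0.2·6.004 = 1.201 in (exactly 580/483)

S = 2900/483 in ≈ 6.004 in; Ia = 580/483 in ≈ 1.201 in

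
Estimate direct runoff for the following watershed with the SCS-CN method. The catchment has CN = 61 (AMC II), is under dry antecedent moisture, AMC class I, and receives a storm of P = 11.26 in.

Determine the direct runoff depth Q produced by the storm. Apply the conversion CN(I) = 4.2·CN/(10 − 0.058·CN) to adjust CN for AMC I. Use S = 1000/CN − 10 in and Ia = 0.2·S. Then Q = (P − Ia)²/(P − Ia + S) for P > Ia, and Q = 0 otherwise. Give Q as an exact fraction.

Dry (AMC I): CN(I) = 4.2·61/(10 − 0.058·61) = (1281/5)/(3231/500) = 42700/1077 ≈ 39.647
Max retention: S = 1000/(42700/1077) − 10 = 6500/427 in (≈ 15.222 in)
Ia = 0.2S: 0.2·15.222 = 3.044 in (exactly 1300/427)
P − Ia = 11.260 − 3.044 = 175401/21350 ≈ 8.216 in (> 0, runoff occurs)
Q: (175401/21350)² ÷ (500401/21350) = 30765510801/10683561350 in (≈ 2.880 in)

Q = 30765510801/10683561350 in ≈ 2.880 in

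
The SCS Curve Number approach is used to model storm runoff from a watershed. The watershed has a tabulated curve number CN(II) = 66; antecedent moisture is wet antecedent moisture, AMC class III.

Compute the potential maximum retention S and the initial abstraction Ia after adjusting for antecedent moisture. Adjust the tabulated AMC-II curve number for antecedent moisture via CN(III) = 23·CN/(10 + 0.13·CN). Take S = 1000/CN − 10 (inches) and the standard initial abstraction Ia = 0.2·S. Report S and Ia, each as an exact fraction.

CN(III) from CN(II)=66: (23·66)/(10 + 0.13·66) = 75900/929 ≈ 81.701
S = 1000/(75900/929) − 10 = 1700/759 in ≈ 2.240 in
Initial abstraction Ia = S/5 = (1700/759)/5 = 340/759 ≈ 0.448 in

S = 1700/759 in ≈ 2.240 in; Ia = 340/759 in ≈ 0.448 in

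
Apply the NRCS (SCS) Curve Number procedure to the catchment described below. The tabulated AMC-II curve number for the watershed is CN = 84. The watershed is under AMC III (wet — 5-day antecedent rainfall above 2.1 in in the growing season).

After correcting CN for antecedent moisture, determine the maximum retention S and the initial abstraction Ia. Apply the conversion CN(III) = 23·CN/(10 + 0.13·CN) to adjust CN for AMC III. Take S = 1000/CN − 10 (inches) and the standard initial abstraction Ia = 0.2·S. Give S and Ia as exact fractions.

S = 400/483 in ≈ 0.828 in; Ia = 80/483 in ≈ 0.166 in

Adjust CN=84 to AMC III: 23·84/(10 + 0.13·84) → 1932 ÷ (523/25) = 48300/523 ≈ 92.352
Retention S: 1000/CN − 10 with CN=92.352 → S = 400/483 ≈ 0.828 in
Ia = 0.2·(400/483) = 80/483 in ≈ 0.166 in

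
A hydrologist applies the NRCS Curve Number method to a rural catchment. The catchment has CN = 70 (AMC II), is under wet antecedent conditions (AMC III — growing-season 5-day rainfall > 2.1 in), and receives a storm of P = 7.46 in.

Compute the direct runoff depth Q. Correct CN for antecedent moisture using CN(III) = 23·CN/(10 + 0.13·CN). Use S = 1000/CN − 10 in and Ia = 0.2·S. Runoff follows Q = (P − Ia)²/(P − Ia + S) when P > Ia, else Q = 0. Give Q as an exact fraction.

Q = 3255044809/580026650 in ≈ 5.612 in

Wet (AMC III): CN(III) = 23·70/(10 + 0.13·70) = 1610/(191/10) = 16100/191 ≈ 84.293
Max retention: S = 1000/(16100/191) − 10 = 300/161 in (≈ 1.863 in)
Ia = 0.2S: 0.2·1.863 = 0.373 in (exactly 60/161)
Since P=7.460 > Ia=0.373: effective rainfall P−Ia = 57053/8050 in
Q = (57053/8050)²/((57053/8050) + 300/161) = (3255044809/64802500)/(72053/8050) = 3255044809/580026650 in ≈ 5.612 in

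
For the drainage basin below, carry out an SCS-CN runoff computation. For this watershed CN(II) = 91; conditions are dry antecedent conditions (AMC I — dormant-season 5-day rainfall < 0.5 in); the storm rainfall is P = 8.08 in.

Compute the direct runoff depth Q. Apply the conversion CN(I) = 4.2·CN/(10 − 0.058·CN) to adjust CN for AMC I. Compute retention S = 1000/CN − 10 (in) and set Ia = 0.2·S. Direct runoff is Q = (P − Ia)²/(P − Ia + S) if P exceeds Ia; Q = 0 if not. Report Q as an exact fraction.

CN(I) from CN(II)=91: (4.2·91)/(10 − 0.058·91) = 63700/787 ≈ 80.940
Retention S: 1000/CN − 10 with CN=80.940 → S = 1500/637 ≈ 2.355 in
Initial abstraction Ia = S/5 = (1500/637)/5 = 300/637 ≈ 0.471 in
Since P=8.080 > Ia=0.471: effective rainfall P−Ia = 121174/15925 in
Runoff Q = (P−Ia)²/(P−Ia+S) = (7.609)²/(7.609+2.355) = 7341569138/1263441725 ≈ 5.811 in

Q = 7341569138/1263441725 in ≈ 5.811 in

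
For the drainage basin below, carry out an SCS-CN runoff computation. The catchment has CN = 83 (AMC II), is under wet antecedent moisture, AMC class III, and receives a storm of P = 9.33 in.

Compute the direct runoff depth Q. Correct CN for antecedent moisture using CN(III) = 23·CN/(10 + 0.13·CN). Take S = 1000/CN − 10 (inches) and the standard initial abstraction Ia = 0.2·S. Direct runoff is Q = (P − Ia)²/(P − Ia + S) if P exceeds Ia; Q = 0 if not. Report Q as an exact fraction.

Q = 3052347927409/365973817300 in ≈ 8.340 in

Wet (AMC III): CN(III) = 23·83/(10 + 0.13·83) = 1909/(2079/100) = 190900/2079 ≈ 91.823
S = 1000/(190900/2079) − 10 = 1700/1909 in ≈ 0.891 in
Initial abstraction Ia = S/5 = (1700/1909)/5 = 340/1909 ≈ 0.178 in
Since P=9.330 > Ia=0.178: effective rainfall P−Ia = 1747097/190900 in
Q = (1747097/190900)²/((1747097/190900) + 1700/1909) = (3052347927409/36442810000)/(1917097/190900) = 3052347927409/365973817300 in ≈ 8.340 in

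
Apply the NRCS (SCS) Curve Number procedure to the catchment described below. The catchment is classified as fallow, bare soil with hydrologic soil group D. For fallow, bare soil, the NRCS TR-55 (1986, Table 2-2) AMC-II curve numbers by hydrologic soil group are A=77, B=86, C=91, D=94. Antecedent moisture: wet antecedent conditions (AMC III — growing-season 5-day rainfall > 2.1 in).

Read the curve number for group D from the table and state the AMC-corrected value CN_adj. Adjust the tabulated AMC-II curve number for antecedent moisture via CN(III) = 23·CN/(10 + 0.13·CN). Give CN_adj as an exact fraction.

CN_adj = 108100/1111 ≈ 97.300

NRCS table: fallow, bare soil, soil group D → CN(II) = 94
Adjust CN=94 to AMC III: 23·94/(10 + 0.13·94) → 2162 ÷ (1111/50) = 108100/1111 ≈ 97.300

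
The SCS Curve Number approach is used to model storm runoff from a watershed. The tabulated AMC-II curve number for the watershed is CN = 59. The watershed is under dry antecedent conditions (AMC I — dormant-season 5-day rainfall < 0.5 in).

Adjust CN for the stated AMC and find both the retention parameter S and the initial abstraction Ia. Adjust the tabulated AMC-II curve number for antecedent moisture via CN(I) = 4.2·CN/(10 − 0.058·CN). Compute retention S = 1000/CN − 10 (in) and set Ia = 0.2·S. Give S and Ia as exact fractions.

CN(I) from CN(II)=59: (4.2·59)/(10 − 0.058·59) = 123900/3289 ≈ 37.671
Retention S: 1000/CN − 10 with CN=37.671 → S = 20500/1239 ≈ 16.546 in
Ia = 0.2S: 0.2·16.546 = 3.309 in (exactly 4100/1239)

S = 20500/1239 in ≈ 16.546 in; Ia = 4100/1239 in ≈ 3.309 in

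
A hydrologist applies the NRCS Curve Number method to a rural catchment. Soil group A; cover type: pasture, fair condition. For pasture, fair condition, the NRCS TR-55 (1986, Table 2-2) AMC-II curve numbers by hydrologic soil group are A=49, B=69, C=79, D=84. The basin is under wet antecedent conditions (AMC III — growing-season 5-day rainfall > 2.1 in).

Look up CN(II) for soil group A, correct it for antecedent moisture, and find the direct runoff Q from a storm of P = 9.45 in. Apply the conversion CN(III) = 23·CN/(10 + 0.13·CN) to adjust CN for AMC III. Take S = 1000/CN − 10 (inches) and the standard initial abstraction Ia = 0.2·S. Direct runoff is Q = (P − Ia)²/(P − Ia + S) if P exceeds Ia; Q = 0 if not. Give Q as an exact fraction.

NRCS table: pasture, fair condition, soil group A → CN(II) = 49
Wet (AMC III): CN(III) = 23·49/(10 + 0.13·49) = 1127/(1637/100) = 112700/1637 ≈ 68.845
Max retention: S = 1000/(112700/1637) − 10 = 5100/1127 in (≈ 4.525 in)
Ia = 0.2·(5100/1127) = 1020/1127 in ≈ 0.905 in
Since P=9.450 > Ia=0.905: effective rainfall P−Ia = 192603/22540 in
Q = (192603/22540)²/((192603/22540) + 5100/1127) = (37095915609/508051600)/(294603/22540) = 12365305203/2213450540 in ≈ 5.586 in

Q = 12365305203/2213450540 in ≈ 5.586 in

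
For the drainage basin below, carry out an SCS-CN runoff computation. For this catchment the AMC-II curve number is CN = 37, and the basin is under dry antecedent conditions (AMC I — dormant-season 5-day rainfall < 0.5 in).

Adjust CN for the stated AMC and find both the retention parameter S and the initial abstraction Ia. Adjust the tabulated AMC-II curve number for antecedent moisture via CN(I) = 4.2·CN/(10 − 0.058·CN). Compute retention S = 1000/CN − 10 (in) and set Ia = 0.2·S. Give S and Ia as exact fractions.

S = 1500/37 in ≈ 40.541 in; Ia = 300/37 in ≈ 8.108 in

CN(I) from CN(II)=37: (4.2·37)/(10 − 0.058·37) = 3700/187 ≈ 19.786
Retention S: 1000/CN − 10 with CN=19.786 → S = 1500/37 ≈ 40.541 in
Ia = 0.2·(1500/37) = 300/37 in ≈ 8.108 in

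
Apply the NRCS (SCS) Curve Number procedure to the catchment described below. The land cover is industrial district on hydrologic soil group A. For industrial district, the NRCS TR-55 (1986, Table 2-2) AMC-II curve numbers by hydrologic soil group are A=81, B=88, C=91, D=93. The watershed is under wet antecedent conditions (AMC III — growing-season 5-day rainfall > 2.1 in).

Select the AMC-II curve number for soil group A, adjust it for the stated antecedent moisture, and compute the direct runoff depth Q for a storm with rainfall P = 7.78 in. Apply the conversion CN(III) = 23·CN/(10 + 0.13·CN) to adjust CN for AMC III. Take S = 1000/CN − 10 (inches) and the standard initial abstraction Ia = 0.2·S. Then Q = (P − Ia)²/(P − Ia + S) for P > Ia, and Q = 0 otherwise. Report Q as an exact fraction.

NRCS table: industrial district, soil group A → CN(II) = 81
Adjust CN=81 to AMC III: 23·81/(10 + 0.13·81) → 1863 ÷ (2053/100) = 186300/2053 ≈ 90.745
Retention S: 1000/CN − 10 with CN=90.745 → S = 1900/1863 ≈ 1.020 in
Ia = 0.2S: 0.2·1.020 = 0.204 in (exactly 380/1863)
Since P=7.780 > Ia=0.204: effective rainfall P−Ia = 705707/93150 in
Q: (705707/93150)² ÷ (800707/93150) = 498022369849/74585857050 in (≈ 6.677 in)

Q = 498022369849/74585857050 in ≈ 6.677 in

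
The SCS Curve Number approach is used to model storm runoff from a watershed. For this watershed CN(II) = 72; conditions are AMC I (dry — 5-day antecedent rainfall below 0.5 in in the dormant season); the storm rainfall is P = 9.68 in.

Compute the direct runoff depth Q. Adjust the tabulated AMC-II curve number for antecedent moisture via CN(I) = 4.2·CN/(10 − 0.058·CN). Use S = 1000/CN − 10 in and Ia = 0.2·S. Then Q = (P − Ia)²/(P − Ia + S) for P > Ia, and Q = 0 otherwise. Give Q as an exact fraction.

Q = 13960328/3892725 in ≈ 3.586 in

Adjust CN=72 to AMC I: 4.2·72/(10 − 0.058·72) → (1512/5) ÷ (728/125) = 675/13 ≈ 51.923
Max retention: S = 1000/(675/13) − 10 = 250/27 in (≈ 9.259 in)
Initial abstraction Ia = S/5 = (250/27)/5 = 50/27 ≈ 1.852 in
Excess rainfall: 9.680 − 1.852 = 7.828 in; P > Ia so Q > 0
Q = (5284/675)²/((5284/675) + 250/27) = (27920656/455625)/(11534/675) = 13960328/3892725 in ≈ 3.586 in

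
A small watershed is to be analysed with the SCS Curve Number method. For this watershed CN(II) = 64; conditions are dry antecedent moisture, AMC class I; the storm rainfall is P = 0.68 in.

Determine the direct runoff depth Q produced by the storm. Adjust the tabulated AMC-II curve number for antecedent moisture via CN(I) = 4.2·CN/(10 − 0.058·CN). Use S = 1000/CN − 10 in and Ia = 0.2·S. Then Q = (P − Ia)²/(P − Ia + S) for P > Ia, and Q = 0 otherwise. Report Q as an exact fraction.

Adjust CN=64 to AMC I: 4.2·64/(10 − 0.058·64) → (1344/5) ÷ (786/125) = 5600/131 ≈ 42.748
Retention S: 1000/CN − 10 with CN=42.748 → S = 375/28 ≈ 13.393 in
Ia = 0.2·(375/28) = 75/28 in ≈ 2.679 in
P = 0.680 ≤ Ia = 2.679 in: entire storm abstracted, Q = 0.

Q = 0 in ≈ 0.000 in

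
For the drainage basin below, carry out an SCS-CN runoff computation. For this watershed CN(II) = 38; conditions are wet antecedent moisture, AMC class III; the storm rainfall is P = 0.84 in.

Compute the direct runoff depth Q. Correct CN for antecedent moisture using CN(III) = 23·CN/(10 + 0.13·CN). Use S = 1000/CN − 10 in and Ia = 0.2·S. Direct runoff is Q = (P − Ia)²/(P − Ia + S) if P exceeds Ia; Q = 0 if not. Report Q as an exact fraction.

Adjust CN=38 to AMC III: 23·38/(10 + 0.13·38) → 874 ÷ (747/50) = 43700/747 ≈ 58.501
S = 1000/(43700/747) − 10 = 3100/437 in ≈ 7.094 in
Ia = 0.2S: 0.2·7.094 = 1.419 in (exactly 620/437)
P = 0.840 ≤ Ia = 1.419 in: entire storm abstracted, Q = 0.

Q = 0 in ≈ 0.000 in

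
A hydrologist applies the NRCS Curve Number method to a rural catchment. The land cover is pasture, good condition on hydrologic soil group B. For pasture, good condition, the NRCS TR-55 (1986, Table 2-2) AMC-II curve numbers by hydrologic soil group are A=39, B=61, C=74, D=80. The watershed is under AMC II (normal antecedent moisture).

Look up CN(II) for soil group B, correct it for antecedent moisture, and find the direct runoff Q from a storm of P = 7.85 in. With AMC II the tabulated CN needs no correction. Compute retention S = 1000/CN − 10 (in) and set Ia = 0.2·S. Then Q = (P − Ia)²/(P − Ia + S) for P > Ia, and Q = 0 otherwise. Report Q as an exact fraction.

NRCS table: pasture, good condition, soil group B → CN(II) = 61
Average conditions: CN = 61 (no AMC adjustment).
Max retention: S = 1000/61 − 10 = 390/61 in (≈ 6.393 in)
Ia = 0.2S: 0.2·6.393 = 1.279 in (exactly 78/61)
Since P=7.850 > Ia=1.279: effective rainfall P−Ia = 8017/1220 in
Q = (8017/1220)²/((8017/1220) + 390/61) = (64272289/1488400)/(15817/1220) = 64272289/19296740 in ≈ 3.331 in

Q = 64272289/19296740 in ≈ 3.331 in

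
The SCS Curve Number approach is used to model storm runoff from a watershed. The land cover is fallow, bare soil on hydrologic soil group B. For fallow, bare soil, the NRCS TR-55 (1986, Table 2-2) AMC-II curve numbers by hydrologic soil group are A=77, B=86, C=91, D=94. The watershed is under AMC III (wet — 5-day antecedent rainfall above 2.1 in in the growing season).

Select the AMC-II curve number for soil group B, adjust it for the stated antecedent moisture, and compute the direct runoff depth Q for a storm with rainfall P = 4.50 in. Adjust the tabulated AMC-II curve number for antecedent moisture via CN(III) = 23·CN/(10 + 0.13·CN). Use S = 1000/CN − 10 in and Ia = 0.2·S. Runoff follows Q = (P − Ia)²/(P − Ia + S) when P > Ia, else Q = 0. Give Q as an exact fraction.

NRCS table: fallow, bare soil, soil group B → CN(II) = 86
Wet (AMC III): CN(III) = 23·86/(10 + 0.13·86) = 1978/(1059/50) = 98900/1059 ≈ 93.390
Max retention: S = 1000/(98900/1059) − 10 = 700/989 in (≈ 0.708 in)
Initial abstraction Ia = S/5 = (700/989)/5 = 140/989 ≈ 0.142 in
Excess rainfall: 4.500 − 0.142 = 4.358 in; P > Ia so Q > 0
Q: (8621/1978)² ÷ (10021/1978) = 74321641/19821538 in (≈ 3.750 in)

Q = 74321641/19821538 in ≈ 3.750 in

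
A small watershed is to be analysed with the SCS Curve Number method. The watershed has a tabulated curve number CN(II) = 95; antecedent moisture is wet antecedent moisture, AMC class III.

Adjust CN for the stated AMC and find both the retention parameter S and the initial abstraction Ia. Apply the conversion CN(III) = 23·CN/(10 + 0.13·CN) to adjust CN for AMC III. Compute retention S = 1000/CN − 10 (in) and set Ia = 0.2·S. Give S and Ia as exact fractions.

S = 100/437 in ≈ 0.229 in; Ia = 20/437 in ≈ 0.046 in

CN(III) from CN(II)=95: (23·95)/(10 + 0.13·95) = 43700/447 ≈ 97.763
Retention S: 1000/CN − 10 with CN=97.763 → S = 100/437 ≈ 0.229 in
Ia = 0.2·(100/437) = 20/437 in ≈ 0.046 in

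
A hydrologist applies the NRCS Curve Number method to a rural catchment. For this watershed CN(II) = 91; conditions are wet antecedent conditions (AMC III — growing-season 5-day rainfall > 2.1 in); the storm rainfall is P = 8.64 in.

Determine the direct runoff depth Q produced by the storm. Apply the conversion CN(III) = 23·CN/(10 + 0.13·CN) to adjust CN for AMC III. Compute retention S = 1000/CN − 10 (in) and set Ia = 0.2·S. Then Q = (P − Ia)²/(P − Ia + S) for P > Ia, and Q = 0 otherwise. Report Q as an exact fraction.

Q = 2782430802/341629925 in ≈ 8.145 in

Adjust CN=91 to AMC III: 23·91/(10 + 0.13·91) → 2093 ÷ (2183/100) = 209300/2183 ≈ 95.877
Retention S: 1000/CN − 10 with CN=95.877 → S = 900/2093 ≈ 0.430 in
Initial abstraction Ia = S/5 = (900/2093)/5 = 180/2093 ≈ 0.086 in
Excess rainfall: 8.640 − 0.086 = 8.554 in; P > Ia so Q > 0
Q = (447588/52325)²/((447588/52325) + 900/2093) = (200335017744/2737905625)/(470088/52325) = 2782430802/341629925 in ≈ 8.145 in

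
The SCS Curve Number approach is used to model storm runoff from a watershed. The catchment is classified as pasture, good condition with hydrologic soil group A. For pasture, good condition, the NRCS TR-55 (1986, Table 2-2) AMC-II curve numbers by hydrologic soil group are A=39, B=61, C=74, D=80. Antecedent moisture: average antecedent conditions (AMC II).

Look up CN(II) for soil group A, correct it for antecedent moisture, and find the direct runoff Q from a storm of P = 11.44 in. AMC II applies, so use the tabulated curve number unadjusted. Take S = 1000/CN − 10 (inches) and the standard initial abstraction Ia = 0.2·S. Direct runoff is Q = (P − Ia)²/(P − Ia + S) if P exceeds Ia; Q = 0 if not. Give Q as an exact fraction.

Q = 32837408/11385075 in ≈ 2.884 in

NRCS table: pasture, good condition, soil group A → CN(II) = 39
Average conditions: CN = 39 (no AMC adjustment).
S = 1000/39 − 10 = 610/39 in ≈ 15.641 in
Initial abstraction Ia = S/5 = (610/39)/5 = 122/39 ≈ 3.128 in
P − Ia = 11.440 − 3.128 = 8104/975 ≈ 8.312 in (> 0, runoff occurs)
Q = (8104/975)²/((8104/975) + 610/39) = (65674816/950625)/(23354/975) = 32837408/11385075 in ≈ 2.884 in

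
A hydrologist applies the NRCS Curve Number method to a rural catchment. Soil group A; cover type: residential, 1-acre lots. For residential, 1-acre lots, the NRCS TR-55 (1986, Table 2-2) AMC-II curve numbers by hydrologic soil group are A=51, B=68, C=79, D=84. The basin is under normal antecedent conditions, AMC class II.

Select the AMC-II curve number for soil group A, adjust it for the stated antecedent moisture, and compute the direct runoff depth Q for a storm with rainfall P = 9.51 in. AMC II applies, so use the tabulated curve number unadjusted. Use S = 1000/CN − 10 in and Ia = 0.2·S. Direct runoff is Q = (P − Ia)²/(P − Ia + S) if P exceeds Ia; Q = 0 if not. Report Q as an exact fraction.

Q = 1497767401/447275100 in ≈ 3.349 in

NRCS table: residential, 1-acre lots, soil group A → CN(II) = 51
CN(II) = 51; AMC II needs no correction.
Retention S: 1000/CN − 10 with CN=51.000 → S = 490/51 ≈ 9.608 in
Ia = 0.2S: 0.2·9.608 = 1.922 in (exactly 98/51)
P − Ia = 9.510 − 1.922 = 38701/5100 ≈ 7.588 in (> 0, runoff occurs)
Runoff Q = (P−Ia)²/(P−Ia+S) = (7.588)²/(7.588+9.608) = 1497767401/447275100 ≈ 3.349 in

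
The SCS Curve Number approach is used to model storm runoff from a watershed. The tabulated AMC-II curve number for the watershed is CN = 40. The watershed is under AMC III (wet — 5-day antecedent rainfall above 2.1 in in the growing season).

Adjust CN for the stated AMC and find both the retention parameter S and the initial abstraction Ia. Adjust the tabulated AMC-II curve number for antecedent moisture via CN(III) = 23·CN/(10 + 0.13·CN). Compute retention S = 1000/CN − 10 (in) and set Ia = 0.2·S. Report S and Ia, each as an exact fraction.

S = 150/23 in ≈ 6.522 in; Ia = 30/23 in ≈ 1.304 in

CN(III) from CN(II)=40: (23·40)/(10 + 0.13·40) = 1150/19 ≈ 60.526
Retention S: 1000/CN − 10 with CN=60.526 → S = 150/23 ≈ 6.522 in
Ia = 0.2·(150/23) = 30/23 in ≈ 1.304 in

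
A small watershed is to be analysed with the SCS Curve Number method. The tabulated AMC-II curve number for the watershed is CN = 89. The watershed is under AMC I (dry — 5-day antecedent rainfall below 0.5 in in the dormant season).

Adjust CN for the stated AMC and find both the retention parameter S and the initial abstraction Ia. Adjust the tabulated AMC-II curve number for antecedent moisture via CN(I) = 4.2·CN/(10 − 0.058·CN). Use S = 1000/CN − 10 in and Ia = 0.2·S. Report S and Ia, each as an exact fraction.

S = 5500/1869 in ≈ 2.943 in; Ia = 1100/1869 in ≈ 0.589 in

Dry (AMC I): CN(I) = 4.2·89/(10 − 0.058·89) = (1869/5)/(2419/500) = 186900/2419 ≈ 77.263
Max retention: S = 1000/(186900/2419) − 10 = 5500/1869 in (≈ 2.943 in)
Ia = 0.2S: 0.2·2.943 = 0.589 in (exactly 1100/1869)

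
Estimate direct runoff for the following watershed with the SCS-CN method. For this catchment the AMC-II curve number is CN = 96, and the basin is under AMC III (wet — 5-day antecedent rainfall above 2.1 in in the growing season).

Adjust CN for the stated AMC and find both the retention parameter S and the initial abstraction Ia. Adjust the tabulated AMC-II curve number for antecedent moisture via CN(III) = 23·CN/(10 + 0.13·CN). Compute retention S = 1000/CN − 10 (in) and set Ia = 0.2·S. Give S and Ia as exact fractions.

CN(III) from CN(II)=96: (23·96)/(10 + 0.13·96) = 27600/281 ≈ 98.221
Max retention: S = 1000/(27600/281) − 10 = 25/138 in (≈ 0.181 in)
Ia = 0.2S: 0.2·0.181 = 0.036 in (exactly 5/138)

S = 25/138 in ≈ 0.181 in; Ia = 5/138 in ≈ 0.036 in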